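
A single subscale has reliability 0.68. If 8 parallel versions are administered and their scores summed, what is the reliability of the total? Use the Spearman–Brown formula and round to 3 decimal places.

0.944

ρ_k = kρ / (1 + (k−1)ρ) = 8·0.68 / (1 + 7·0.68) = 5.440 / 5.760 = 0.944.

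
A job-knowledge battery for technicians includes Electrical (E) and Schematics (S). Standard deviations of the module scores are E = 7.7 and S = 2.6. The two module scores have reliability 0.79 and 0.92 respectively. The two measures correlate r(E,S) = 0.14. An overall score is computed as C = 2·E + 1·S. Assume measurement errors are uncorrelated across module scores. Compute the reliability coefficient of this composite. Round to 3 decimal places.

0.803

Var(C) = 2²·7.7² + 2.6² + 2·[2·7.7·2.6·0.14] = 243.92 + 11.2112 = 255.131.
Under uncorrelated errors the observed covariances equal the true-score covariances, so only the own-variance terms attenuate.
True-score variance = [2²·7.7²·0.79 + 2.6²·0.92] + 11.2112 = 193.576 + 11.2112 = 204.787.
Reliability = 204.787 / 255.131 = 0.803.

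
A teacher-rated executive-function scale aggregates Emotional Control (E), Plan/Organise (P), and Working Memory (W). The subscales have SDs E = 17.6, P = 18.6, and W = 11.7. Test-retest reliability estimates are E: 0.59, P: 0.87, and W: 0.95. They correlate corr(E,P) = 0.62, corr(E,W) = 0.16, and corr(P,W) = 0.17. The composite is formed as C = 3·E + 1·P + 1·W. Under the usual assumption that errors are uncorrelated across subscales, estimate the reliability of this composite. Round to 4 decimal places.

Var(C) = 3²·17.6² + 18.6² + 11.7² + 2·[3·17.6·18.6·0.62 + 3·17.6·11.7·0.16 + 18.6·11.7·0.17] = 3270.69 + 1489.45 = 4760.14.
With uncorrelated errors the cross-covariances are all true-score covariance, so they carry over unchanged; only the diagonal terms shrink to ρᵢσᵢ².
True-score variance = [3²·17.6²·0.59 + 18.6²·0.87 + 11.7²·0.95] + 1489.45 = 2075.86 + 1489.45 = 3565.31.
Reliability = 3565.31 / 4760.14 = 0.7490.

0.7490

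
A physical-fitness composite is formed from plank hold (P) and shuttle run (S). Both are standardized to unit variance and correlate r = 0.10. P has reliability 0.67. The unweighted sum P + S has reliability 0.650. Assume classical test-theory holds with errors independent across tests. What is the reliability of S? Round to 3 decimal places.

Var(P+S) = 2 + 2·0.10 = 2.200.
True-score variance = ρ_P + ρ_S + 2·0.10, so 0.650 = (0.67 + ρ_S + 0.20) / 2.200.
ρ_S = 0.650·2.200 − 0.67 − 0.20 = 0.560.

0.560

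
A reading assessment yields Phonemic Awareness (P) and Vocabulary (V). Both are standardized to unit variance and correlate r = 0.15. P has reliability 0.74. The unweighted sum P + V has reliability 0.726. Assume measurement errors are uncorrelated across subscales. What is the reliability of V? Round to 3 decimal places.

0.630

Var(P+V) = 2 + 2·0.15 = 2.300.
True-score variance = ρ_P + ρ_V + 2·0.15, so 0.726 = (0.74 + ρ_V + 0.30) / 2.300.
ρ_V = 0.726·2.300 − 0.74 − 0.30 = 0.630.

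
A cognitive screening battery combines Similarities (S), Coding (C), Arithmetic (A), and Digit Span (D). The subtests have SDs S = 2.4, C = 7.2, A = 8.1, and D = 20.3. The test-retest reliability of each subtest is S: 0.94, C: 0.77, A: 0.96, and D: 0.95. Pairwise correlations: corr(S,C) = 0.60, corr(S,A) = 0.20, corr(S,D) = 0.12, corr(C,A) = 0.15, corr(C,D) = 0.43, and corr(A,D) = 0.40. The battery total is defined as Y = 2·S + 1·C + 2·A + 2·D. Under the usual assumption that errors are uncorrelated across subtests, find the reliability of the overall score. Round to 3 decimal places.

0.964

Var(Y) = 2²·2.4² + 7.2² + 2²·8.1² + 2²·20.3² + 2·[2·2.4·7.2·0.60 + 4·2.4·8.1·0.20 + 4·2.4·20.3·0.12 + 2·7.2·8.1·0.15 + 2·7.2·20.3·0.43 + 4·8.1·20.3·0.40] = 1985.68 + 931.91 = 2917.59.
Under uncorrelated errors the observed covariances equal the true-score covariances, so only the own-variance terms attenuate.
True-score variance = [2²·2.4²·0.94 + 7.2²·0.77 + 2²·8.1²·0.96 + 2²·20.3²·0.95] + 931.91 = 1879.46 + 931.91 = 2811.37.
Reliability = 2811.37 / 2917.59 = 0.964.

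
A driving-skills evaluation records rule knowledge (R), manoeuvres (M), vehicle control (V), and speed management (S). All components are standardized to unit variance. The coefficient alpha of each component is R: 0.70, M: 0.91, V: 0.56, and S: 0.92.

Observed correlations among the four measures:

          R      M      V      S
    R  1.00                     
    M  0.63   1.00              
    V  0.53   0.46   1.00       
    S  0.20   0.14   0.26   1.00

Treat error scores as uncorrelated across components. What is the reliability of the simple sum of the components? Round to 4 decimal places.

0.8922

Var(R+M+V+S) = 4 + 2·[0.63 + 0.53 + 0.20 + 0.46 + 0.14 + 0.26] = 4 + 4.44 = 8.44.
Because errors are independent across components, Cov(Tᵢ,Tⱼ) = Cov(Xᵢ,Xⱼ); the off-diagonal part of the true-score variance is the same as above.
True-score variance = [0.70 + 0.91 + 0.56 + 0.92] + 4.44 = 3.09 + 4.44 = 7.53.
Reliability = 7.53 / 8.44 = 0.8922.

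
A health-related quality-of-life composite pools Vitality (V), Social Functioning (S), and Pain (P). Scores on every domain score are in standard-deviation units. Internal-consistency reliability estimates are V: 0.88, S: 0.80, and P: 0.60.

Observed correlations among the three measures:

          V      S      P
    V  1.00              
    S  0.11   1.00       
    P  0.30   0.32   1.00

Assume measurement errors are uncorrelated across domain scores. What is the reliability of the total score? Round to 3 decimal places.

0.839

Var(V+S+P) = 3 + 2·[0.11 + 0.30 + 0.32] = 3 + 1.46 = 4.46.
Because errors are independent across components, Cov(Tᵢ,Tⱼ) = Cov(Xᵢ,Xⱼ); the off-diagonal part of the true-score variance is the same as above.
True-score variance = [0.88 + 0.80 + 0.60] + 1.46 = 2.28 + 1.46 = 3.74.
Reliability = 3.74 / 4.46 = 0.839.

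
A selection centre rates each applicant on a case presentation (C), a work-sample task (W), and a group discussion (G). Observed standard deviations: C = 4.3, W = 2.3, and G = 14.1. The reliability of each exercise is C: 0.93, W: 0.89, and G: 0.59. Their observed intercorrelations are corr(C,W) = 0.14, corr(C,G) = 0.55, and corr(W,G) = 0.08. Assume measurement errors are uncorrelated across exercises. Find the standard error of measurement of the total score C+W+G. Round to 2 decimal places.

Var(total) = 222.59 + 74.651 = 297.241.
True-score variance = 139.202 + 74.651 = 213.853, so reliability = 0.7195.
Error variance = 297.241 − 213.853 = 83.3883; SEM = √83.3883 = 9.13.

9.13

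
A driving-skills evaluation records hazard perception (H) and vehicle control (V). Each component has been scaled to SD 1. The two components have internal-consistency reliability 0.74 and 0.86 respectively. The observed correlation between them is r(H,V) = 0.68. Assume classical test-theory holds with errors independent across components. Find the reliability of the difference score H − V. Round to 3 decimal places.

Var(H−V) = 1 + 1 − 2·0.68 = 2 − 1.36 = 0.64.
With uncorrelated errors the cross-covariances are all true-score covariance, so they carry over unchanged; only the diagonal terms shrink to ρᵢσᵢ².
True-score variance = [0.74 + 0.86] − 1.36 = 1.6 − 1.36 = 0.24.
Reliability = 0.24 / 0.64 = 0.375.

0.375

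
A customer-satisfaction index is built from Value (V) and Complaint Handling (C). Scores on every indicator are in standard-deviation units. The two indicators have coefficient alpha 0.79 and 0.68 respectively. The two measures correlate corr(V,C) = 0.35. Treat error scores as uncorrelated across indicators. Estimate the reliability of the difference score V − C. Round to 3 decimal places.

0.592

Var(V−C) = 1 + 1 − 2·0.35 = 2 − 0.7 = 1.3.
Because errors are independent across components, Cov(Tᵢ,Tⱼ) = Cov(Xᵢ,Xⱼ); the off-diagonal part of the true-score variance is the same as above.
True-score variance = [0.79 + 0.68] − 0.7 = 1.47 − 0.7 = 0.77.
Reliability = 0.77 / 1.3 = 0.592.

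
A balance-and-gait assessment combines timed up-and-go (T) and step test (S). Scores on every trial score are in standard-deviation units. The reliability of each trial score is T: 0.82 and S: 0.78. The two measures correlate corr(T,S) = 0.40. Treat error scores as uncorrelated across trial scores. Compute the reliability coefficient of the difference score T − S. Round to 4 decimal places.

Var(T−S) = 1 + 1 − 2·0.40 = 2 − 0.8 = 1.2.
Under uncorrelated errors the observed covariances equal the true-score covariances, so only the own-variance terms attenuate.
True-score variance = [0.82 + 0.78] − 0.8 = 1.6 − 0.8 = 0.8.
Reliability = 0.8 / 1.2 = 0.6667.

0.6667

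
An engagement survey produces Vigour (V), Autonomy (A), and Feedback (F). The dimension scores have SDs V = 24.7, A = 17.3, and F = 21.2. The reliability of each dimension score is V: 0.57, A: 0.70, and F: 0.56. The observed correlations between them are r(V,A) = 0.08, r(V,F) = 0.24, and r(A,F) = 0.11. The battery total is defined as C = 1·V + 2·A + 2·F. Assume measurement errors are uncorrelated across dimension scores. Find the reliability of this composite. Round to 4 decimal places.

Var(C) = 24.7² + 2²·17.3² + 2²·21.2² + 2·[2·24.7·17.3·0.08 + 2·24.7·21.2·0.24 + 4·17.3·21.2·0.11] = 3605.01 + 962.182 = 4567.19.
With uncorrelated errors the cross-covariances are all true-score covariance, so they carry over unchanged; only the diagonal terms shrink to ρᵢσᵢ².
True-score variance = [24.7²·0.57 + 2²·17.3²·0.70 + 2²·21.2²·0.56] + 962.182 = 2192.51 + 962.182 = 3154.69.
Reliability = 3154.69 / 4567.19 = 0.6907.

0.6907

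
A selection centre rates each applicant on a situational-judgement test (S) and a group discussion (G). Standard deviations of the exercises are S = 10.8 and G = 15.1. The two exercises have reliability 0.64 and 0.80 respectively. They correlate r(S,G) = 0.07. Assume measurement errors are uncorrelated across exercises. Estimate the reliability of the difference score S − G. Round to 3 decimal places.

0.728

Var(S−G) = 10.8² + 15.1² − 2·10.8·15.1·0.07 = 344.65 − 22.8312 = 321.819.
With uncorrelated errors the cross-covariances are all true-score covariance, so they carry over unchanged; only the diagonal terms shrink to ρᵢσᵢ².
True-score variance = [10.8²·0.64 + 15.1²·0.80] − 22.8312 = 257.058 − 22.8312 = 234.226.
Reliability = 234.226 / 321.819 = 0.728.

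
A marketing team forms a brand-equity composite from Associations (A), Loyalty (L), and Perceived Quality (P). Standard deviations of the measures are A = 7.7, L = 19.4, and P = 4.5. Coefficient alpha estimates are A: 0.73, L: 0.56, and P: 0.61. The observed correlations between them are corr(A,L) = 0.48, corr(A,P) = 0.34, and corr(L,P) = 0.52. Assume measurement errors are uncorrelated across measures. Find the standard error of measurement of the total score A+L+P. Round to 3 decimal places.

Var(total) = 455.9 + 257.759 = 713.659.
True-score variance = 266.396 + 257.759 = 524.155, so reliability = 0.7345.
Error variance = 713.659 − 524.155 = 189.504; SEM = √189.504 = 13.766.

13.766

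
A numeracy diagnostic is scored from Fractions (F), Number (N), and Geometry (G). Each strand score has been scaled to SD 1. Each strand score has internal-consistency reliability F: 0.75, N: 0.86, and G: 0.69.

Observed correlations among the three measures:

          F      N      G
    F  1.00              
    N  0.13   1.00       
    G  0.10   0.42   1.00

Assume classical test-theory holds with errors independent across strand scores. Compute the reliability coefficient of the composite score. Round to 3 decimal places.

Var(F+N+G) = 3 + 2·[0.13 + 0.10 + 0.42] = 3 + 1.3 = 4.3.
Under uncorrelated errors the observed covariances equal the true-score covariances, so only the own-variance terms attenuate.
True-score variance = [0.75 + 0.86 + 0.69] + 1.3 = 2.3 + 1.3 = 3.6.
Reliability = 3.6 / 4.3 = 0.837.

0.837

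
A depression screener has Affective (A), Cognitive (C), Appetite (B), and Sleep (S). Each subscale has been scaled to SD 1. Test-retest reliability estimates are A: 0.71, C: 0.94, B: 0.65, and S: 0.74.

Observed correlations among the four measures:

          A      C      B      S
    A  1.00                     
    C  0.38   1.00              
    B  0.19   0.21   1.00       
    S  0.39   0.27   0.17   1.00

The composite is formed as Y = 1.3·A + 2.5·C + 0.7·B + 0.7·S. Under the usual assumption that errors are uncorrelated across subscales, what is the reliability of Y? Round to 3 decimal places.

Var(Y) = 1.3² + 2.5² + 0.7² + 0.7² + 2·[3.25·0.38 + 0.91·0.19 + 0.91·0.39 + 1.75·0.21 + 1.75·0.27 + 0.49·0.17] = 8.92 + 5.3722 = 14.2922.
With uncorrelated errors the cross-covariances are all true-score covariance, so they carry over unchanged; only the diagonal terms shrink to ρᵢσᵢ².
True-score variance = [1.3²·0.71 + 2.5²·0.94 + 0.7²·0.65 + 0.7²·0.74] + 5.3722 = 7.756 + 5.3722 = 13.1282.
Reliability = 13.1282 / 14.2922 = 0.919.

0.919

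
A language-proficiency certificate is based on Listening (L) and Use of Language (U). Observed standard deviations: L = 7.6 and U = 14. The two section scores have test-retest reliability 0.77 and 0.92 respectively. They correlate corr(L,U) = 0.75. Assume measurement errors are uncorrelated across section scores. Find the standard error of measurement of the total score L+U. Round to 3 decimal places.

Var(total) = 253.76 + 159.6 = 413.36.
True-score variance = 224.795 + 159.6 = 384.395, so reliability = 0.9299.
Error variance = 413.36 − 384.395 = 28.9648; SEM = √28.9648 = 5.382.

5.382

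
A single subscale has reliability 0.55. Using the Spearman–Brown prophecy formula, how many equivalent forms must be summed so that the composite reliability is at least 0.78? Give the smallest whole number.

k ≥ ρ*(1−ρ₁)/(ρ₁(1−ρ*)) = 0.78·0.45 / (0.55·0.22) = 2.901.
Smallest integer k = 3.

3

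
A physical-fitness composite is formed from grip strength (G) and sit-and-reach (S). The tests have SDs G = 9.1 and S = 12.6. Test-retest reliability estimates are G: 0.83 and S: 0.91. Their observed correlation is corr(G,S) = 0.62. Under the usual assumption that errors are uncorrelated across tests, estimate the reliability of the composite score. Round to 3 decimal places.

Var(G+S) = 9.1² + 12.6² + 2·[9.1·12.6·0.62] = 241.57 + 142.178 = 383.748.
Because errors are independent across components, Cov(Tᵢ,Tⱼ) = Cov(Xᵢ,Xⱼ); the off-diagonal part of the true-score variance is the same as above.
True-score variance = [9.1²·0.83 + 12.6²·0.91] + 142.178 = 213.204 + 142.178 = 355.382.
Reliability = 355.382 / 383.748 = 0.926.

0.926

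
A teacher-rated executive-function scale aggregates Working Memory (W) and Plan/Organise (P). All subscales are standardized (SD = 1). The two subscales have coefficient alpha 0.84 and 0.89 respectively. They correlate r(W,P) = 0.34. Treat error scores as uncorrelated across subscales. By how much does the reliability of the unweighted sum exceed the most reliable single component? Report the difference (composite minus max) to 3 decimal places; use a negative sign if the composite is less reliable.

Var(sum) = 2 + 0.68 = 2.68; true-score variance = 1.73 + 0.68 = 2.41; composite reliability = 0.8993.
Max component reliability = 0.8900.
Difference = 0.8993 − 0.8900 = 0.009.

0.009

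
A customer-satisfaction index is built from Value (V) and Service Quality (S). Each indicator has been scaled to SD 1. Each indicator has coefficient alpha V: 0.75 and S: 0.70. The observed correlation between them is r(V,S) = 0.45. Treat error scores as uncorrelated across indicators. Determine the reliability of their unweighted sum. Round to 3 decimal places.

0.810

Var(V+S) = 2 + 2·[0.45] = 2 + 0.9 = 2.9.
Under uncorrelated errors the observed covariances equal the true-score covariances, so only the own-variance terms attenuate.
True-score variance = [0.75 + 0.70] + 0.9 = 1.45 + 0.9 = 2.35.
Reliability = 2.35 / 2.9 = 0.810.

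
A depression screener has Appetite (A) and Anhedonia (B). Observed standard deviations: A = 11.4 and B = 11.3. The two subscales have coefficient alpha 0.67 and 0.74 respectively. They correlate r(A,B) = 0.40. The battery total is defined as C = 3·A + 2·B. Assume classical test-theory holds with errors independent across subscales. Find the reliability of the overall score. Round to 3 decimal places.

0.774

Var(C) = 3²·11.4² + 2²·11.3² + 2·[6·11.4·11.3·0.40] = 1680.4 + 618.336 = 2298.74.
With uncorrelated errors the cross-covariances are all true-score covariance, so they carry over unchanged; only the diagonal terms shrink to ρᵢσᵢ².
True-score variance = [3²·11.4²·0.67 + 2²·11.3²·0.74] + 618.336 = 1161.62 + 618.336 = 1779.96.
Reliability = 1779.96 / 2298.74 = 0.774.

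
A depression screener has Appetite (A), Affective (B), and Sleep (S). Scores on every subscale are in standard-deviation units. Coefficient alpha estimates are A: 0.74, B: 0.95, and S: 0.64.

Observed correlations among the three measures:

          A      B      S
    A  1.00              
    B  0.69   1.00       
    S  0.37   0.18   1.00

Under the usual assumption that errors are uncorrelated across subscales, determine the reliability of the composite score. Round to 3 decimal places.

0.878

Var(A+B+S) = 3 + 2·[0.69 + 0.37 + 0.18] = 3 + 2.48 = 5.48.
Because errors are independent across components, Cov(Tᵢ,Tⱼ) = Cov(Xᵢ,Xⱼ); the off-diagonal part of the true-score variance is the same as above.
True-score variance = [0.74 + 0.95 + 0.64] + 2.48 = 2.33 + 2.48 = 4.81.
Reliability = 4.81 / 5.48 = 0.878.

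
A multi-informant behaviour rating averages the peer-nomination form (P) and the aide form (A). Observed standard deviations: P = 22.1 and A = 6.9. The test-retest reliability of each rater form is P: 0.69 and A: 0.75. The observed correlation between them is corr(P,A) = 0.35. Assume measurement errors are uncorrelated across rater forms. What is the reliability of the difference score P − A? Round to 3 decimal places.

0.620

Var(P−A) = 22.1² + 6.9² − 2·22.1·6.9·0.35 = 536.02 − 106.743 = 429.277.
Under uncorrelated errors the observed covariances equal the true-score covariances, so only the own-variance terms attenuate.
True-score variance = [22.1²·0.69 + 6.9²·0.75] − 106.743 = 372.71 − 106.743 = 265.967.
Reliability = 265.967 / 429.277 = 0.620.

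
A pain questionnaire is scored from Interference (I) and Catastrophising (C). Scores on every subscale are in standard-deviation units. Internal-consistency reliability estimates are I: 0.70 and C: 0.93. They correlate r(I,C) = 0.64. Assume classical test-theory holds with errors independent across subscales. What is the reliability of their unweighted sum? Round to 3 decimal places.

Var(I+C) = 2 + 2·[0.64] = 2 + 1.28 = 3.28.
Because errors are independent across components, Cov(Tᵢ,Tⱼ) = Cov(Xᵢ,Xⱼ); the off-diagonal part of the true-score variance is the same as above.
True-score variance = [0.70 + 0.93] + 1.28 = 1.63 + 1.28 = 2.91.
Reliability = 2.91 / 3.28 = 0.887.

0.887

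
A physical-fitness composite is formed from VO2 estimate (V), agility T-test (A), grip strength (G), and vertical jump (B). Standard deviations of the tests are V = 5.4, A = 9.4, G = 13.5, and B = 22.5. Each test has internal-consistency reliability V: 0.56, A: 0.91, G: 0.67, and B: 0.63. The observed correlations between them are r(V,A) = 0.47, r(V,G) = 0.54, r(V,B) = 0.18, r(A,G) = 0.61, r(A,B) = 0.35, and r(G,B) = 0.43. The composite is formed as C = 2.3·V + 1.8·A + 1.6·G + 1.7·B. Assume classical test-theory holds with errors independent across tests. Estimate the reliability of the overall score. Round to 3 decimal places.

Var(C) = 2.3²·5.4² + 1.8²·9.4² + 1.6²·13.5² + 1.7²·22.5² + 2·[4.14·5.4·9.4·0.47 + 3.68·5.4·13.5·0.54 + 3.91·5.4·22.5·0.18 + 2.88·9.4·13.5·0.61 + 3.06·9.4·22.5·0.35 + 2.72·13.5·22.5·0.43] = 2370.17 + 2267.74 = 4637.9.
With uncorrelated errors the cross-covariances are all true-score covariance, so they carry over unchanged; only the diagonal terms shrink to ρᵢσᵢ².
True-score variance = [2.3²·5.4²·0.56 + 1.8²·9.4²·0.91 + 1.6²·13.5²·0.67 + 1.7²·22.5²·0.63] + 2267.74 = 1581.23 + 2267.74 = 3848.96.
Reliability = 3848.96 / 4637.9 = 0.830.

0.830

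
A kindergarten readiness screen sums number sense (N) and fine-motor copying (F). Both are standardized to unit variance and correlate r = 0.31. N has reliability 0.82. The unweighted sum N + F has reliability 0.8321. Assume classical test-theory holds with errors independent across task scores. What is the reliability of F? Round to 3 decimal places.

Var(N+F) = 2 + 2·0.31 = 2.620.
True-score variance = ρ_N + ρ_F + 2·0.31, so 0.8321 = (0.82 + ρ_F + 0.62) / 2.620.
ρ_F = 0.8321·2.620 − 0.82 − 0.62 = 0.740.

0.740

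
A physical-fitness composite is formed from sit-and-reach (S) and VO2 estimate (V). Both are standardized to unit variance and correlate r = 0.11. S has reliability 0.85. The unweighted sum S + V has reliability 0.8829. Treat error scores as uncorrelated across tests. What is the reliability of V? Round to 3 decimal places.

0.890

Var(S+V) = 2 + 2·0.11 = 2.220.
True-score variance = ρ_S + ρ_V + 2·0.11, so 0.8829 = (0.85 + ρ_V + 0.22) / 2.220.
ρ_V = 0.8829·2.220 − 0.85 − 0.22 = 0.890.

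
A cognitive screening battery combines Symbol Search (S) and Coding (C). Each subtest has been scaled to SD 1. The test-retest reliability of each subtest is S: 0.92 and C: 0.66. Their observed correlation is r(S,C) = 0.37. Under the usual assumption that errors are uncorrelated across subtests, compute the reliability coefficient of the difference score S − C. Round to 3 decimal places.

Var(S−C) = 1 + 1 − 2·0.37 = 2 − 0.74 = 1.26.
Because errors are independent across components, Cov(Tᵢ,Tⱼ) = Cov(Xᵢ,Xⱼ); the off-diagonal part of the true-score variance is the same as above.
True-score variance = [0.92 + 0.66] − 0.74 = 1.58 − 0.74 = 0.84.
Reliability = 0.84 / 1.26 = 0.667.

0.667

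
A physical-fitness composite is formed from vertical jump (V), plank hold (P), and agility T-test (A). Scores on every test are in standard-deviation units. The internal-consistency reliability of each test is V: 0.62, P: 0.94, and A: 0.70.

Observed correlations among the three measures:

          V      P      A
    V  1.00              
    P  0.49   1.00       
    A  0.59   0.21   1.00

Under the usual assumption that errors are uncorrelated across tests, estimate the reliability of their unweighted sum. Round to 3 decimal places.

Var(V+P+A) = 3 + 2·[0.49 + 0.59 + 0.21] = 3 + 2.58 = 5.58.
Because errors are independent across components, Cov(Tᵢ,Tⱼ) = Cov(Xᵢ,Xⱼ); the off-diagonal part of the true-score variance is the same as above.
True-score variance = [0.62 + 0.94 + 0.70] + 2.58 = 2.26 + 2.58 = 4.84.
Reliability = 4.84 / 5.58 = 0.867.

0.867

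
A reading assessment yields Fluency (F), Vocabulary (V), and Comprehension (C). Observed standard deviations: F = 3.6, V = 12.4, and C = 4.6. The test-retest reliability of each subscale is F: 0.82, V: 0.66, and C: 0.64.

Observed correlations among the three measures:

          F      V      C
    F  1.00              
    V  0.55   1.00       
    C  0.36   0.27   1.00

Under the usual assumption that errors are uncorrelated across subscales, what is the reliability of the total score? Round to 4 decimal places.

0.7775

Var(F+V+C) = 3.6² + 12.4² + 4.6² + 2·[3.6·12.4·0.55 + 3.6·4.6·0.36 + 12.4·4.6·0.27] = 187.88 + 91.8288 = 279.709.
Under uncorrelated errors the observed covariances equal the true-score covariances, so only the own-variance terms attenuate.
True-score variance = [3.6²·0.82 + 12.4²·0.66 + 4.6²·0.64] + 91.8288 = 125.651 + 91.8288 = 217.48.
Reliability = 217.48 / 279.709 = 0.7775.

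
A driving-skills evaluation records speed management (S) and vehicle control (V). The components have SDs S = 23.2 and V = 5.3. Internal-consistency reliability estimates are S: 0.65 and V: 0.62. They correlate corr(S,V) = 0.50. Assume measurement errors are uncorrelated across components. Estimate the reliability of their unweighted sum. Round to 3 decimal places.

0.711

Var(S+V) = 23.2² + 5.3² + 2·[23.2·5.3·0.50] = 566.33 + 122.96 = 689.29.
With uncorrelated errors the cross-covariances are all true-score covariance, so they carry over unchanged; only the diagonal terms shrink to ρᵢσᵢ².
True-score variance = [23.2²·0.65 + 5.3²·0.62] + 122.96 = 367.272 + 122.96 = 490.232.
Reliability = 490.232 / 689.29 = 0.711.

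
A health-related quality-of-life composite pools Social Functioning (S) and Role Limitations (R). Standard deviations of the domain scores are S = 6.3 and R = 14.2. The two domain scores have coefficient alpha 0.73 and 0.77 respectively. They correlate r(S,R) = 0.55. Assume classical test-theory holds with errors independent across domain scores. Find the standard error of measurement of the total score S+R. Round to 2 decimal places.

7.56

Var(total) = 241.33 + 98.406 = 339.736.
True-score variance = 184.237 + 98.406 = 282.643, so reliability = 0.8319.
Error variance = 339.736 − 282.643 = 57.0935; SEM = √57.0935 = 7.56.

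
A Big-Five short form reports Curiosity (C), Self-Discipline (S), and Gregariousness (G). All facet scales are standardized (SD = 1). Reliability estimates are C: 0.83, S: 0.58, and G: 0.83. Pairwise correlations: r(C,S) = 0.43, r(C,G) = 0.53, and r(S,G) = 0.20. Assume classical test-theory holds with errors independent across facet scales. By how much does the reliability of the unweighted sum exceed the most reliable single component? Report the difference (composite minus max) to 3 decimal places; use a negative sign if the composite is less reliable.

Var(sum) = 3 + 2.32 = 5.32; true-score variance = 2.24 + 2.32 = 4.56; composite reliability = 0.8571.
Max component reliability = 0.8300.
Difference = 0.8571 − 0.8300 = 0.027.

0.027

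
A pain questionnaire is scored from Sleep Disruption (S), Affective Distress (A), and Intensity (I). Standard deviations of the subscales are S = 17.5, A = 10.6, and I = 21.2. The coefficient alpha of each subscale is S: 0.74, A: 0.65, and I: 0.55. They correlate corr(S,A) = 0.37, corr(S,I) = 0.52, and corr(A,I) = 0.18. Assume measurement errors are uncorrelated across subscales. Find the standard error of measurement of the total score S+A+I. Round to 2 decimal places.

17.92

Var(total) = 868.05 + 604.009 = 1472.06.
True-score variance = 546.851 + 604.009 = 1150.86, so reliability = 0.7818.
Error variance = 1472.06 − 1150.86 = 321.199; SEM = √321.199 = 17.92.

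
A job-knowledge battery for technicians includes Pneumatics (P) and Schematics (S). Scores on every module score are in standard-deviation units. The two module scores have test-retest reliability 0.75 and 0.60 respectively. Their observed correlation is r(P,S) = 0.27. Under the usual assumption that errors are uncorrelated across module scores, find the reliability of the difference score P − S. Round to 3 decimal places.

Var(P−S) = 1 + 1 − 2·0.27 = 2 − 0.54 = 1.46.
Because errors are independent across components, Cov(Tᵢ,Tⱼ) = Cov(Xᵢ,Xⱼ); the off-diagonal part of the true-score variance is the same as above.
True-score variance = [0.75 + 0.60] − 0.54 = 1.35 − 0.54 = 0.81.
Reliability = 0.81 / 1.46 = 0.555.

0.555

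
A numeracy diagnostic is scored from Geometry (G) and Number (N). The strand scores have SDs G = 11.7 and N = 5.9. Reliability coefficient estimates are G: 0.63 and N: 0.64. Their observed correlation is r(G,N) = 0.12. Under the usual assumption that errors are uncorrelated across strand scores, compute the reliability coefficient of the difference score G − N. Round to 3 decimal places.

0.593

Var(G−N) = 11.7² + 5.9² − 2·11.7·5.9·0.12 = 171.7 − 16.5672 = 155.133.
With uncorrelated errors the cross-covariances are all true-score covariance, so they carry over unchanged; only the diagonal terms shrink to ρᵢσᵢ².
True-score variance = [11.7²·0.63 + 5.9²·0.64] − 16.5672 = 108.519 − 16.5672 = 91.9519.
Reliability = 91.9519 / 155.133 = 0.593.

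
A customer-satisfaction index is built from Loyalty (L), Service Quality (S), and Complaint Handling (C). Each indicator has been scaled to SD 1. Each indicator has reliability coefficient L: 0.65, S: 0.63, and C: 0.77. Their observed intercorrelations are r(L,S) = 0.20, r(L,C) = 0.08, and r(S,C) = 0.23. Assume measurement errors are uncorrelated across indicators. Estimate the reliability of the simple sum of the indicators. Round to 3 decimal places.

0.764

Var(L+S+C) = 3 + 2·[0.20 + 0.08 + 0.23] = 3 + 1.02 = 4.02.
Under uncorrelated errors the observed covariances equal the true-score covariances, so only the own-variance terms attenuate.
True-score variance = [0.65 + 0.63 + 0.77] + 1.02 = 2.05 + 1.02 = 3.07.
Reliability = 3.07 / 4.02 = 0.764.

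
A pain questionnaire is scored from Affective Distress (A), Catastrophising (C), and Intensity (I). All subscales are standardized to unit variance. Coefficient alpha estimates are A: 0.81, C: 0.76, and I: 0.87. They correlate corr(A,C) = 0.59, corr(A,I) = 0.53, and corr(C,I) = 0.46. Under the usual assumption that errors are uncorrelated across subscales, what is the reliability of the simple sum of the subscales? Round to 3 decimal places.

Var(A+C+I) = 3 + 2·[0.59 + 0.53 + 0.46] = 3 + 3.16 = 6.16.
Under uncorrelated errors the observed covariances equal the true-score covariances, so only the own-variance terms attenuate.
True-score variance = [0.81 + 0.76 + 0.87] + 3.16 = 2.44 + 3.16 = 5.6.
Reliability = 5.6 / 6.16 = 0.909.

0.909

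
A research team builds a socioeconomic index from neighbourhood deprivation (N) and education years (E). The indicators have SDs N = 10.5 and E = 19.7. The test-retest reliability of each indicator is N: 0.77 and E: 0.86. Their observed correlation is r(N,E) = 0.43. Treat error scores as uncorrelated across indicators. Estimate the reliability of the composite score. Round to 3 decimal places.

Var(N+E) = 10.5² + 19.7² + 2·[10.5·19.7·0.43] = 498.34 + 177.891 = 676.231.
Because errors are independent across components, Cov(Tᵢ,Tⱼ) = Cov(Xᵢ,Xⱼ); the off-diagonal part of the true-score variance is the same as above.
True-score variance = [10.5²·0.77 + 19.7²·0.86] + 177.891 = 418.65 + 177.891 = 596.541.
Reliability = 596.541 / 676.231 = 0.882.

0.882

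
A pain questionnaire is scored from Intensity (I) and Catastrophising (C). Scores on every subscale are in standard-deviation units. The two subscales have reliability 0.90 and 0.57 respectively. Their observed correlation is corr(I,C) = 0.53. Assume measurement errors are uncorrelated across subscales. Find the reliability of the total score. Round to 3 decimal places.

0.827

Var(I+C) = 2 + 2·[0.53] = 2 + 1.06 = 3.06.
Because errors are independent across components, Cov(Tᵢ,Tⱼ) = Cov(Xᵢ,Xⱼ); the off-diagonal part of the true-score variance is the same as above.
True-score variance = [0.90 + 0.57] + 1.06 = 1.47 + 1.06 = 2.53.
Reliability = 2.53 / 3.06 = 0.827.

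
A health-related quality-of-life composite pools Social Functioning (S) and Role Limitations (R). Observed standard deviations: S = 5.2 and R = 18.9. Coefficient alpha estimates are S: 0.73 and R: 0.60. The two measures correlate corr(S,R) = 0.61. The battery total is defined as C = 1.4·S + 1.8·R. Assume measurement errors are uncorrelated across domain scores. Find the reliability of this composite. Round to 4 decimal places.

Var(C) = 1.4²·5.2² + 1.8²·18.9² + 2·[2.52·5.2·18.9·0.61] = 1210.36 + 302.152 = 1512.51.
With uncorrelated errors the cross-covariances are all true-score covariance, so they carry over unchanged; only the diagonal terms shrink to ρᵢσᵢ².
True-score variance = [1.4²·5.2²·0.73 + 1.8²·18.9²·0.60] + 302.152 = 733.105 + 302.152 = 1035.26.
Reliability = 1035.26 / 1512.51 = 0.6845.

0.6845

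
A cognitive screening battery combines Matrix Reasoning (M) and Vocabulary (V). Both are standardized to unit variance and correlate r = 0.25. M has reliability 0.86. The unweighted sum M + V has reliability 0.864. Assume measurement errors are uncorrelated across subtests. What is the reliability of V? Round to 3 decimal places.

0.800

Var(M+V) = 2 + 2·0.25 = 2.500.
True-score variance = ρ_M + ρ_V + 2·0.25, so 0.864 = (0.86 + ρ_V + 0.50) / 2.500.
ρ_V = 0.864·2.500 − 0.86 − 0.50 = 0.800.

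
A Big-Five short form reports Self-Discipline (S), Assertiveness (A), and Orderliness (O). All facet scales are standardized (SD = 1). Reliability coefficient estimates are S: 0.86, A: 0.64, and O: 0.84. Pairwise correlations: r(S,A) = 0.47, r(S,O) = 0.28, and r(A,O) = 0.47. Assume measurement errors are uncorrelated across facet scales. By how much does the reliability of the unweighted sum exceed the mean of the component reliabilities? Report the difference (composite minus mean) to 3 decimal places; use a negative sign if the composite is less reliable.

Var(sum) = 3 + 2.44 = 5.44; true-score variance = 2.34 + 2.44 = 4.78; composite reliability = 0.8787.
Mean component reliability = 0.7800.
Difference = 0.8787 − 0.7800 = 0.099.

0.099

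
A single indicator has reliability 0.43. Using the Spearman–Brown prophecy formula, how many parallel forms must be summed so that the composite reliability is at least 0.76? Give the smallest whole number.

5

k ≥ ρ*(1−ρ₁)/(ρ₁(1−ρ*)) = 0.76·0.57 / (0.43·0.24) = 4.198.
Smallest integer k = 5.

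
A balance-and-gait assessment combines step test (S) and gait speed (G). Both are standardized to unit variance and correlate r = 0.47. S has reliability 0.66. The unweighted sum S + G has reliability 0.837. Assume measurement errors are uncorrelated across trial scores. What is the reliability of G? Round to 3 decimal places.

0.861

Var(S+G) = 2 + 2·0.47 = 2.940.
True-score variance = ρ_S + ρ_G + 2·0.47, so 0.837 = (0.66 + ρ_G + 0.94) / 2.940.
ρ_G = 0.837·2.940 − 0.66 − 0.94 = 0.861.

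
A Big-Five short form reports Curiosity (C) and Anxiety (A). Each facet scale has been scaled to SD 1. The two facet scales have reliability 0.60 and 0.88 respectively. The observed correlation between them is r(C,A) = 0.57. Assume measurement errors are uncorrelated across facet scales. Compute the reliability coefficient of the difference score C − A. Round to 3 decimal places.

Var(C−A) = 1 + 1 − 2·0.57 = 2 − 1.14 = 0.86.
With uncorrelated errors the cross-covariances are all true-score covariance, so they carry over unchanged; only the diagonal terms shrink to ρᵢσᵢ².
True-score variance = [0.60 + 0.88] − 1.14 = 1.48 − 1.14 = 0.34.
Reliability = 0.34 / 0.86 = 0.395.

0.395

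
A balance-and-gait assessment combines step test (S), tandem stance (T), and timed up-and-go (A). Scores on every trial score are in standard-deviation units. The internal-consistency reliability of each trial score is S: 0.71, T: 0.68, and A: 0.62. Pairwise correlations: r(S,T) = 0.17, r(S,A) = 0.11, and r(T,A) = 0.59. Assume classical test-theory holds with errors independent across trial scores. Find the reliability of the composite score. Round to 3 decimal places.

Var(S+T+A) = 3 + 2·[0.17 + 0.11 + 0.59] = 3 + 1.74 = 4.74.
With uncorrelated errors the cross-covariances are all true-score covariance, so they carry over unchanged; only the diagonal terms shrink to ρᵢσᵢ².
True-score variance = [0.71 + 0.68 + 0.62] + 1.74 = 2.01 + 1.74 = 3.75.
Reliability = 3.75 / 4.74 = 0.791.

0.791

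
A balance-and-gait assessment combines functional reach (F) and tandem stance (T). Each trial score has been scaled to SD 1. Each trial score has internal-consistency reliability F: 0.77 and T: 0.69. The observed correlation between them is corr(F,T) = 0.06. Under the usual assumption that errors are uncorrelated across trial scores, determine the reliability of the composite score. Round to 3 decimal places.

0.745

Var(F+T) = 2 + 2·[0.06] = 2 + 0.12 = 2.12.
Under uncorrelated errors the observed covariances equal the true-score covariances, so only the own-variance terms attenuate.
True-score variance = [0.77 + 0.69] + 0.12 = 1.46 + 0.12 = 1.58.
Reliability = 1.58 / 2.12 = 0.745.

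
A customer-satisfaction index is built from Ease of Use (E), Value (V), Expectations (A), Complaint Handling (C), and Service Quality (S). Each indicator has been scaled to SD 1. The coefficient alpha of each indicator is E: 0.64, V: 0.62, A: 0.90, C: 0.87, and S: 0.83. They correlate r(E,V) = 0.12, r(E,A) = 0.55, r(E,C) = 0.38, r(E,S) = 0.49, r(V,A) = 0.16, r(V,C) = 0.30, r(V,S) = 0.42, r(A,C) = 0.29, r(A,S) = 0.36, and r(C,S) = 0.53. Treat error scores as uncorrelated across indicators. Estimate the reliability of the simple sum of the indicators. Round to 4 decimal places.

0.9066

Var(E+V+A+C+S) = 5 + 2·[0.12 + 0.55 + 0.38 + 0.49 + 0.16 + 0.30 + 0.42 + 0.29 + 0.36 + 0.53] = 5 + 7.2 = 12.2.
Because errors are independent across components, Cov(Tᵢ,Tⱼ) = Cov(Xᵢ,Xⱼ); the off-diagonal part of the true-score variance is the same as above.
True-score variance = [0.64 + 0.62 + 0.90 + 0.87 + 0.83] + 7.2 = 3.86 + 7.2 = 11.06.
Reliability = 11.06 / 12.2 = 0.9066.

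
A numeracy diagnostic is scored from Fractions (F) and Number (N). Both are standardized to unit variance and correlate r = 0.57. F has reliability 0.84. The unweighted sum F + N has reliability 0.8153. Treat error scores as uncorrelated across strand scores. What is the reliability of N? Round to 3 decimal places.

Var(F+N) = 2 + 2·0.57 = 3.140.
True-score variance = ρ_F + ρ_N + 2·0.57, so 0.8153 = (0.84 + ρ_N + 1.14) / 3.140.
ρ_N = 0.8153·3.140 − 0.84 − 1.14 = 0.580.

0.580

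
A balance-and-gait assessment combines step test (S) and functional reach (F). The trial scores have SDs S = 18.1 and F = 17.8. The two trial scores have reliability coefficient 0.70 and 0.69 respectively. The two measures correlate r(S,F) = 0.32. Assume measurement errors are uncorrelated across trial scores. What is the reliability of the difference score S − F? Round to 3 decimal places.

0.552

Var(S−F) = 18.1² + 17.8² − 2·18.1·17.8·0.32 = 644.45 − 206.195 = 438.255.
Under uncorrelated errors the observed covariances equal the true-score covariances, so only the own-variance terms attenuate.
True-score variance = [18.1²·0.70 + 17.8²·0.69] − 206.195 = 447.947 − 206.195 = 241.751.
Reliability = 241.751 / 438.255 = 0.552.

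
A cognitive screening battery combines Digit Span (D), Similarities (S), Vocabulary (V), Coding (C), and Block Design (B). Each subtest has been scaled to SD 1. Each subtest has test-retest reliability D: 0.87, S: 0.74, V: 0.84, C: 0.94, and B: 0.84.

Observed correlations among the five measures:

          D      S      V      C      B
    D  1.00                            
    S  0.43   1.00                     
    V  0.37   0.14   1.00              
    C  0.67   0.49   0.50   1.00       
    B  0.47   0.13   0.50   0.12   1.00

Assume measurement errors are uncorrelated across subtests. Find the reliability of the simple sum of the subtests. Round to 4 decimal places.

0.9391

Var(D+S+V+C+B) = 5 + 2·[0.43 + 0.37 + 0.67 + 0.47 + 0.14 + 0.49 + 0.13 + 0.50 + 0.50 + 0.12] = 5 + 7.64 = 12.64.
With uncorrelated errors the cross-covariances are all true-score covariance, so they carry over unchanged; only the diagonal terms shrink to ρᵢσᵢ².
True-score variance = [0.87 + 0.74 + 0.84 + 0.94 + 0.84] + 7.64 = 4.23 + 7.64 = 11.87.
Reliability = 11.87 / 12.64 = 0.9391.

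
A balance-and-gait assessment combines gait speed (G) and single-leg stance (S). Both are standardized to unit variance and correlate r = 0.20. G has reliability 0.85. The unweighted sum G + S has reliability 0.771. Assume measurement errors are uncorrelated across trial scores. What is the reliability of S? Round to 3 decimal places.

Var(G+S) = 2 + 2·0.20 = 2.400.
True-score variance = ρ_G + ρ_S + 2·0.20, so 0.771 = (0.85 + ρ_S + 0.40) / 2.400.
ρ_S = 0.771·2.400 − 0.85 − 0.40 = 0.600.

0.600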